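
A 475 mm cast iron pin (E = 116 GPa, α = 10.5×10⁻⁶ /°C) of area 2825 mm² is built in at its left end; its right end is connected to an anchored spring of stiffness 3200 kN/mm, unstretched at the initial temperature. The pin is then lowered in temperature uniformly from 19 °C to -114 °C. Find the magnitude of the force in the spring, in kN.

P ≈ 376 kN

Free thermal contraction: δ_free = αΔT L = 10.5×10⁻⁶ × 133 × 475 = 0.6633 mm.
Let P be the tensile force in the spring. The pin extends elastically by PL/(AE) and the spring stretches by P/k; together these equal δ_free.
P [ L/(AE) + 1/k ] = δ_free → P [ 475/(2825×116×10³) + 1/(3200×10³) ] = 0.6633.
P = 0.6633 / 1.762×10⁻⁶ = 376500 N.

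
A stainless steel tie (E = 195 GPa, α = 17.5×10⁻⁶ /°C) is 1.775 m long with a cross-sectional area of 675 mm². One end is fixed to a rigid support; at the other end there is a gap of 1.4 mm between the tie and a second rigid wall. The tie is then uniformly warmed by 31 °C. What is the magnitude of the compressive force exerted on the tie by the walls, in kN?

Free thermal elongation = αΔT L = 17.5×10⁻⁶ × 31 × 1775 = 0.9629 mm.
Since δ_free = 0.963 mm is less than the 1.4 mm gap, the tie never touches the wall. No axial force develops.

P ≈ 0 kN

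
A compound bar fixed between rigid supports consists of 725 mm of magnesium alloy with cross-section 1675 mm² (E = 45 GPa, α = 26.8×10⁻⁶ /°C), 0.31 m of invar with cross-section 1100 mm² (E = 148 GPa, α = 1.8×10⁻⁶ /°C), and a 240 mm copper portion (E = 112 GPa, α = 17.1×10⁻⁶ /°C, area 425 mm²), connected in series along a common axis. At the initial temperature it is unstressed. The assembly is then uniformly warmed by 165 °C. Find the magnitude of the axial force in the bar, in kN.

P ≈ 240 kN (compressive)

With the walls removed the bar would change length by δ_free = Σ αᵢΔT Lᵢ = 26.8×10⁻⁶×165×725 + 1.8×10⁻⁶×165×310 + 17.1×10⁻⁶×165×240 = 3.975 mm.
The walls prevent any net length change, so an axial force P (same in every segment) develops. Compatibility: P · Σ Lᵢ/(AᵢEᵢ) = δ_free.
Σ Lᵢ/(AᵢEᵢ) = 725/(1675×45×10³) + 310/(1100×148×10³) + 240/(425×112×10³) = 1.656×10⁻⁵ mm/N.
So P = 3.975 / 1.656×10⁻⁵ = 240 kN, compressive.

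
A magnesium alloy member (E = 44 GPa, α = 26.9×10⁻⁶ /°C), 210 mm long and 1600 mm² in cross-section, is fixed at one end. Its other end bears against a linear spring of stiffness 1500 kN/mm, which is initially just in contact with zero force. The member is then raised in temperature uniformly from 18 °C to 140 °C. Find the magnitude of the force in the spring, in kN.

P ≈ 189 kN

If the spring were absent the member would lengthen by αΔT L = 26.9×10⁻⁶ × 122 × 210 = 0.6892 mm.
With a force P in the spring, the elastic change of the member is PL/(AE) and that of the spring is P/k; compatibility requires their sum to equal δ_free.
P [ L/(AE) + 1/k ] = δ_free → P [ 210/(1600×44×10³) + 1/(1500×10³) ] = 0.6892.
P = 0.6892 / 3.65×10⁻⁶ = 188800 N.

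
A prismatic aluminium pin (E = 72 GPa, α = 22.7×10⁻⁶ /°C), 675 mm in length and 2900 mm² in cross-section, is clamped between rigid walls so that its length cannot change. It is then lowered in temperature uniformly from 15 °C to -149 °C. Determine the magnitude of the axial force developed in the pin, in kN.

P ≈ 777 kN (tensile)

Full restraint means ε = 0, so the stress is σ = EαΔT = 72×10³ × 22.7×10⁻⁶ × 164 = 268 MPa.
P = AEαΔT = 2900 × 72×10³ × 22.7×10⁻⁶ × 164 = 777.3 kN (tensile).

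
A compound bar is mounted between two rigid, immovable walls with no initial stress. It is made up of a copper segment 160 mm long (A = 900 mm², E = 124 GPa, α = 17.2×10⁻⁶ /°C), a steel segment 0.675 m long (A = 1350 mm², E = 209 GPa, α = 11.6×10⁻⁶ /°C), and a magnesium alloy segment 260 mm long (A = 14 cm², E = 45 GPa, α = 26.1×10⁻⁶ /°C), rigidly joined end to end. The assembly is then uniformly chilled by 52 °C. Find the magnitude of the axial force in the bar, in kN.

P ≈ 114 kN (tensile)

With the walls removed the bar would change length by δ_free = Σ αᵢΔT Lᵢ = 17.2×10⁻⁶×52×160 + 11.6×10⁻⁶×52×675 + 26.1×10⁻⁶×52×260 = 0.9031 mm.
The walls prevent any net length change, so an axial force P (same in every segment) develops. Compatibility: P · Σ Lᵢ/(AᵢEᵢ) = δ_free.
The series flexibility is Σ Lᵢ/(AᵢEᵢ) = 160/(900×124×10³) + 675/(1350×209×10³) + 260/(1400×45×10³) = 7.953×10⁻⁶ mm/N.
Hence P = δ_free / Σ(L/AE) = 0.9031/7.953×10⁻⁶ = 113.6 kN (tensile).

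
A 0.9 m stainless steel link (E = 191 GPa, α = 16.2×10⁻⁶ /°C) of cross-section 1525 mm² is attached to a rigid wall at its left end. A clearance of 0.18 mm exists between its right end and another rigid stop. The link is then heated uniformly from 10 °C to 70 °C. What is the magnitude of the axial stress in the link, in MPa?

σ ≈ 147 MPa (compressive)

Free thermal elongation = αΔT L = 16.2×10⁻⁶ × 60 × 900 = 0.8748 mm.
This exceeds the 0.18 mm gap, so the wall pushes back. The portion of expansion that must be recovered elastically is δ_free − gap = 0.8748 − 0.18 = 0.6948 mm.
That suppressed elongation corresponds to σ = E·Δ/L = 191×10³ × 0.6948/900 = 147.5 MPa.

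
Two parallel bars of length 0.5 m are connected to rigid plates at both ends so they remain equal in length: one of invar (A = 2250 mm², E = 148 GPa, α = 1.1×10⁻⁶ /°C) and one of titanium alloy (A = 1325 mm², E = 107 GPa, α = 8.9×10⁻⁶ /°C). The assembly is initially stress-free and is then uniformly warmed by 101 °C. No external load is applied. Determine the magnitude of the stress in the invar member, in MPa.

σ ≈ 34.8 MPa (tensile)

Equilibrium of a rigid end plate with no external load gives equal and opposite internal forces ±P in the two members. Since α_{titanium alloy} > α_{invar}, heating drives the titanium alloy into compression and the invar into tension.
Compatibility of the two members (thermal + elastic change equal): (α₁ − α₂)ΔT = P·[1/(A₁E₁) + 1/(A₂E₂)].
|α₁ − α₂|·ΔT = 7.8×10⁻⁶ × 101 = 0.0007878.
1/(A₁E₁) + 1/(A₂E₂) = 1/(2250×148×10³) + 1/(1325×107×10³) = 1.006×10⁻⁸ N⁻¹.
So P = 0.0007878 / 1.006×10⁻⁸ = 78.34 kN.
σ_{invar} = P/A₁ = 78340/2250 = 34.82 MPa, tensile.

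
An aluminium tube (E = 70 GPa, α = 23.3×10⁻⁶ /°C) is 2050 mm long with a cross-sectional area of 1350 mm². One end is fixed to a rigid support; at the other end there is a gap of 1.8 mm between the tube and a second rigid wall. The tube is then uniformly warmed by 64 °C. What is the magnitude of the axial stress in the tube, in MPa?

Unrestrained expansion: δ_free = αΔT L = 23.3×10⁻⁶ × 64 × 2050 = 3.057 mm.
After closing the 1.8 mm clearance, 3.057 − 1.8 = 1.257 mm of expansion remains to be suppressed by the wall.
Compatibility: PL/(AE) = 1.257 mm, so σ = P/A = E × (1.257/2050) = 42.92 MPa.

σ ≈ 42.9 MPa (compressive)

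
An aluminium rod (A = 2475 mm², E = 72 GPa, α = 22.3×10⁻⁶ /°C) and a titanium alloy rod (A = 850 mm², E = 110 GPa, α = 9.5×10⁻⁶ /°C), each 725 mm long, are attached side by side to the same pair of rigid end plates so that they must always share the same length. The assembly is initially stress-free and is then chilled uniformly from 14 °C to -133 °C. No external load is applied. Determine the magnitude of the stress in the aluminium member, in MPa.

σ ≈ 46.6 MPa (tensile)

Both members must finish at the same length. With the larger α, the aluminium tends to over-contract; the plates restrain it, putting the aluminium in tension and the titanium alloy in compression. With no external load the two internal forces are equal and opposite, magnitude P.
Equating the net (thermal + elastic) strains gives |α₁ − α₂|·ΔT = P·[1/(A₁E₁) + 1/(A₂E₂)].
|α₁ − α₂|·ΔT = 12.8×10⁻⁶ × 147 = 0.001882.
1/(A₁E₁) + 1/(A₂E₂) = 1/(2475×72×10³) + 1/(850×110×10³) = 1.631×10⁻⁸ N⁻¹.
P = 0.001882 / 1.631×10⁻⁸ = 115400 N = 115.4 kN.
σ_{aluminium} = P/A₁ = 115400/2475 = 46.62 MPa, tensile.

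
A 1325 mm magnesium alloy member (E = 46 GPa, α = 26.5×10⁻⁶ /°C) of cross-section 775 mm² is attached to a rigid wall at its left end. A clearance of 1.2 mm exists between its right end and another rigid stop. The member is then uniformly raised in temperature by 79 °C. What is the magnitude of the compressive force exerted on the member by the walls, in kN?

P ≈ 42.3 kN

Free thermal elongation = αΔT L = 26.5×10⁻⁶ × 79 × 1325 = 2.774 mm.
After closing the 1.2 mm clearance, 2.774 − 1.2 = 1.574 mm of expansion remains to be suppressed by the wall.
Compatibility: PL/(AE) = 1.574 mm, so σ = P/A = E × (1.574/1325) = 54.64 MPa.
P = σA = 54.64 × 775 = 42.35 kN.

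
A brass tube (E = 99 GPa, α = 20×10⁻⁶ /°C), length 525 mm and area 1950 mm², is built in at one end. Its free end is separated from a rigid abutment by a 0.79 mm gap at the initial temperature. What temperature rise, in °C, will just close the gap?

Contact occurs when the free expansion equals the gap: αΔT L = 0.79 mm.
ΔT = 0.79 / (20×10⁻⁶ × 525) = 75.24 °C.

ΔT ≈ 75.2 °C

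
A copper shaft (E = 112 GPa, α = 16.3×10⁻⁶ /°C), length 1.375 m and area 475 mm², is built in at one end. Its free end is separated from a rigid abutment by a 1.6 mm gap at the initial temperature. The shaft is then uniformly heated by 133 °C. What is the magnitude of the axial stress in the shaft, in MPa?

Unrestrained expansion: δ_free = αΔT L = 16.3×10⁻⁶ × 133 × 1375 = 2.981 mm.
The gap closes (δ_free > 1.6 mm) and the wall then resists a further 2.981 − 1.6 = 1.381 mm of expansion.
So σ = E(δ_free − g)/L = 112×10³ × 1.381/1375 = 112.5 MPa.

σ ≈ 112 MPa (compressive)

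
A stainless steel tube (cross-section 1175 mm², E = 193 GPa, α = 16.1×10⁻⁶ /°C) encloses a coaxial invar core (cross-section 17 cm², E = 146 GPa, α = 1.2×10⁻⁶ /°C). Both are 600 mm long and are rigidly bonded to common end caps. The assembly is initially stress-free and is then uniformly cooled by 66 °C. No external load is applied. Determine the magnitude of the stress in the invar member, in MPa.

σ ≈ 68.6 MPa (compressive)

Both members must finish at the same length. With the larger α, the stainless steel tends to over-contract; the plates restrain it, putting the stainless steel in tension and the invar in compression. With no external load the two internal forces are equal and opposite, magnitude P.
Compatibility of the two members (thermal + elastic change equal): (α₁ − α₂)ΔT = P·[1/(A₁E₁) + 1/(A₂E₂)].
|α₁ − α₂|·ΔT = 14.9×10⁻⁶ × 66 = 0.0009834.
1/(A₁E₁) + 1/(A₂E₂) = 1/(1175×193×10³) + 1/(1700×146×10³) = 8.439×10⁻⁹ N⁻¹.
P = 0.0009834 / 8.439×10⁻⁹ = 116500 N = 116.5 kN.
σ_{invar} = P/A₂ = 116500/1700 = 68.55 MPa, compressive.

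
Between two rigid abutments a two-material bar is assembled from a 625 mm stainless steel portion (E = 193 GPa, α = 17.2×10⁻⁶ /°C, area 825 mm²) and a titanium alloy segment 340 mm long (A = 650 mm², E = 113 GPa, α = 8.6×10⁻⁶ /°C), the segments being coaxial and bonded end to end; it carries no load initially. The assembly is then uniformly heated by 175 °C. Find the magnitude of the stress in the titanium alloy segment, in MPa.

σ ≈ 430 MPa (compressive)

With the walls removed the bar would change length by δ_free = Σ αᵢΔT Lᵢ = 17.2×10⁻⁶×175×625 + 8.6×10⁻⁶×175×340 = 2.393 mm.
The walls prevent any net length change, so an axial force P (same in every segment) develops. Compatibility: P · Σ Lᵢ/(AᵢEᵢ) = δ_free.
Σ Lᵢ/(AᵢEᵢ) = 625/(825×193×10³) + 340/(650×113×10³) = 8.554×10⁻⁶ mm/N.
So P = 2.393 / 8.554×10⁻⁶ = 279.7 kN, compressive.
σ_{titanium alloy} = P / A = 279700 / 650 = 430.4 MPa.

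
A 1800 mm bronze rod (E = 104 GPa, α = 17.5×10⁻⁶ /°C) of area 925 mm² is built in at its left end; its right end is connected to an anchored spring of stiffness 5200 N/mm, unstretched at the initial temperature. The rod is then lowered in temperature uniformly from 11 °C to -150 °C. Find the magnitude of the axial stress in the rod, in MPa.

σ ≈ 26 MPa (tensile)

The unrestrained thermal change is αΔT L = 17.5×10⁻⁶ × 161 × 1800 = 5.071 mm.
With a force P in the spring, the elastic change of the rod is PL/(AE) and that of the spring is P/k; compatibility requires their sum to equal δ_free.
So P = δ_free / [L/(AE) + 1/k] = 5.071 / [ 1800/(925×104×10³) + 1/(5200) ].
P = 5.071 / 0.000211 = 24030 N.
σ = P/A = 24030/925 = 25.98 MPa.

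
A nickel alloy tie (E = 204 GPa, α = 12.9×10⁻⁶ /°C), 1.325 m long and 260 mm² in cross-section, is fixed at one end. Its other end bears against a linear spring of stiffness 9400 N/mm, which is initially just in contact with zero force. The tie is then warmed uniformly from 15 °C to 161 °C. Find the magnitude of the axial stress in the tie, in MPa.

σ ≈ 73.1 MPa (compressive)

If the spring were absent the tie would lengthen by αΔT L = 12.9×10⁻⁶ × 146 × 1325 = 2.496 mm.
With a force P in the spring, the elastic change of the tie is PL/(AE) and that of the spring is P/k; compatibility requires their sum to equal δ_free.
P [ L/(AE) + 1/k ] = δ_free → P [ 1325/(260×204×10³) + 1/(9400) ] = 2.496.
P = 2.496 / 0.0001314 = 19000 N.
σ = P/A = 19000/260 = 73.06 MPa.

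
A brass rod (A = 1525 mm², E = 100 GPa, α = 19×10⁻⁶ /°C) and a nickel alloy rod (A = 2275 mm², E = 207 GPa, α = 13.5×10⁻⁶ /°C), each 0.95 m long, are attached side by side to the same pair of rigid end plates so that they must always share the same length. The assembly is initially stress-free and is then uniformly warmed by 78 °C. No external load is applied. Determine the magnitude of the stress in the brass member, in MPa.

σ ≈ 32.4 MPa (compressive)

Equilibrium of a rigid end plate with no external load gives equal and opposite internal forces ±P in the two members. Since α_{brass} > α_{nickel alloy}, heating drives the brass into compression and the nickel alloy into tension.
Setting the final lengths equal and cancelling L: (α₁ − α₂)ΔT = P/(A₁E₁) + P/(A₂E₂).
|α₁ − α₂|·ΔT = 5.5×10⁻⁶ × 78 = 0.000429.
1/(A₁E₁) + 1/(A₂E₂) = 1/(1525×100×10³) + 1/(2275×207×10³) = 8.681×10⁻⁹ N⁻¹.
So P = 0.000429 / 8.681×10⁻⁹ = 49.42 kN.
σ_{brass} = P/A₁ = 49420/1525 = 32.41 MPa, compressive.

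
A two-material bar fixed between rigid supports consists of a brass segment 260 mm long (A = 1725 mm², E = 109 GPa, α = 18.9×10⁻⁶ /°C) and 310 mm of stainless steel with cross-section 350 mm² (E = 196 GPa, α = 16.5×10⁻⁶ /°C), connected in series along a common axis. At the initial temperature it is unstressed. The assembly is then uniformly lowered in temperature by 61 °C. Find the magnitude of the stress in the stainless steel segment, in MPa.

σ ≈ 296 MPa (tensile)

Free thermal contraction of the whole bar: Σ αᵢΔT Lᵢ = 18.9×10⁻⁶×61×260 + 16.5×10⁻⁶×61×310 = 0.6118 mm.
The walls prevent any net length change, so an axial force P (same in every segment) develops. Compatibility: P · Σ Lᵢ/(AᵢEᵢ) = δ_free.
Σ Lᵢ/(AᵢEᵢ) = 260/(1725×109×10³) + 310/(350×196×10³) = 5.902×10⁻⁶ mm/N.
So P = 0.6118 / 5.902×10⁻⁶ = 103.7 kN, tensile.
σ_{stainless steel} = P / A = 103700 / 350 = 296.2 MPa.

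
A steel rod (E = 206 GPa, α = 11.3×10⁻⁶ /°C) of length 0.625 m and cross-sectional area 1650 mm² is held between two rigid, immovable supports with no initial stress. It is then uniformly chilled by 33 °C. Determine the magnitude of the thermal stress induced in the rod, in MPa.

With length fixed, the mechanical strain must cancel the thermal strain αΔT = 11.3×10⁻⁶ × 33 = 372.9×10⁻⁶.
σ = EαΔT = 206×10³ × 11.3×10⁻⁶ × 33 = 76.82 MPa (tensile; the rod is trying to contract).

σ ≈ 76.8 MPa (tensile)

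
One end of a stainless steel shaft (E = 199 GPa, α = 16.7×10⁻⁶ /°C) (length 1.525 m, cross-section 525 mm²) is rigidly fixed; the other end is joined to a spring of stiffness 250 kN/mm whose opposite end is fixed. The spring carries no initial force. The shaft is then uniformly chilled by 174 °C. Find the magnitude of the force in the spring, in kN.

If the spring were absent the shaft would shorten by αΔT L = 16.7×10⁻⁶ × 174 × 1525 = 4.431 mm.
Let P be the tensile force in the spring. The shaft extends elastically by PL/(AE) and the spring stretches by P/k; together these equal δ_free.
P [ L/(AE) + 1/k ] = δ_free → P [ 1525/(525×199×10³) + 1/(250×10³) ] = 4.431.
P = 4.431 / 1.86×10⁻⁵ = 238300 N.

P ≈ 238 kN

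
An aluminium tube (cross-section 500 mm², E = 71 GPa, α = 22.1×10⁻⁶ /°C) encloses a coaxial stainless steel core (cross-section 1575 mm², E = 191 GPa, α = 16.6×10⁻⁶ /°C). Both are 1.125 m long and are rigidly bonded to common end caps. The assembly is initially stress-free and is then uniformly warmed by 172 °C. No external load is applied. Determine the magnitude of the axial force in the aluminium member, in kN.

P ≈ 30 kN (compressive in the aluminium)

The aluminium has the larger α, so on heating it would change length more than the stainless steel if both were free. The rigid plates force a common final length, so the aluminium is put into compression and the stainless steel into tension, with equal and opposite forces P (no external load).
Setting the final lengths equal and cancelling L: (α₁ − α₂)ΔT = P/(A₁E₁) + P/(A₂E₂).
|α₁ − α₂|·ΔT = 5.5×10⁻⁶ × 172 = 0.000946.
1/(A₁E₁) + 1/(A₂E₂) = 1/(500×71×10³) + 1/(1575×191×10³) = 3.149×10⁻⁸ N⁻¹.
So P = 0.000946 / 3.149×10⁻⁸ = 30.04 kN.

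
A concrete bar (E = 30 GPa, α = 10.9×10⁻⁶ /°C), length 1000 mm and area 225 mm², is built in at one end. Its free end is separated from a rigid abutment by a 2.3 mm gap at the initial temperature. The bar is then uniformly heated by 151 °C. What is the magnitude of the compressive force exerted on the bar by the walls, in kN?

P ≈ 0 kN

If the wall were absent the bar would grow by αΔT L = 10.9×10⁻⁶ × 151 × 1000 = 1.646 mm.
Since δ_free = 1.65 mm is less than the 2.3 mm gap, the bar never touches the wall. No axial force develops.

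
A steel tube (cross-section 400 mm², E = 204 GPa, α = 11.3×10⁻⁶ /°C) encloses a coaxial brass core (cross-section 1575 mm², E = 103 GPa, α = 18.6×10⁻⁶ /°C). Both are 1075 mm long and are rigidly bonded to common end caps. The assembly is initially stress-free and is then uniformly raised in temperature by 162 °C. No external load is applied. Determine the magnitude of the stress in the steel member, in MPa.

σ ≈ 161 MPa (tensile)

The brass has the larger α, so on heating it would change length more than the steel if both were free. The rigid plates force a common final length, so the brass is put into compression and the steel into tension, with equal and opposite forces P (no external load).
Equating the net (thermal + elastic) strains gives |α₁ − α₂|·ΔT = P·[1/(A₁E₁) + 1/(A₂E₂)].
|α₁ − α₂|·ΔT = 7.3×10⁻⁶ × 162 = 0.001183.
1/(A₁E₁) + 1/(A₂E₂) = 1/(400×204×10³) + 1/(1575×103×10³) = 1.842×10⁻⁸ N⁻¹.
P = 0.001183 / 1.842×10⁻⁸ = 64200 N = 64.2 kN.
σ_{steel} = P/A₁ = 64200/400 = 160.5 MPa, tensile.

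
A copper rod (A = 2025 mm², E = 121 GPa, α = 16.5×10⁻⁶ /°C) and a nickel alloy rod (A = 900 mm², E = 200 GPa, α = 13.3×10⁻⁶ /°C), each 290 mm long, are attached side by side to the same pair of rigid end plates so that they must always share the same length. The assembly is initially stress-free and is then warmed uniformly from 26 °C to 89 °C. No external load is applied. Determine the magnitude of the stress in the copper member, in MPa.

σ ≈ 10.3 MPa (compressive)

The copper has the larger α, so on heating it would change length more than the nickel alloy if both were free. The rigid plates force a common final length, so the copper is put into compression and the nickel alloy into tension, with equal and opposite forces P (no external load).
Compatibility of the two members (thermal + elastic change equal): (α₁ − α₂)ΔT = P·[1/(A₁E₁) + 1/(A₂E₂)].
|α₁ − α₂|·ΔT = 3.2×10⁻⁶ × 63 = 0.0002016.
1/(A₁E₁) + 1/(A₂E₂) = 1/(2025×121×10³) + 1/(900×200×10³) = 9.637×10⁻⁹ N⁻¹.
P = 0.0002016 / 9.637×10⁻⁹ = 20920 N = 20.92 kN.
σ_{copper} = P/A₁ = 20920/2025 = 10.33 MPa, compressive.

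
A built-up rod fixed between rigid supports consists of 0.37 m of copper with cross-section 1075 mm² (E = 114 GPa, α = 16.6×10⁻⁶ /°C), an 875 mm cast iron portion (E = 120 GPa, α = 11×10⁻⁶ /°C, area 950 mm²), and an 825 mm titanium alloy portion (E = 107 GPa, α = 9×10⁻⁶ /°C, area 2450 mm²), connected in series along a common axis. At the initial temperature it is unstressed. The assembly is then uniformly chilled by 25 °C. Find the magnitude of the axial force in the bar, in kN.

P ≈ 41.9 kN (tensile)

With the walls removed the bar would change length by δ_free = Σ αᵢΔT Lᵢ = 16.6×10⁻⁶×25×370 + 11×10⁻⁶×25×875 + 9×10⁻⁶×25×825 = 0.5798 mm.
Since the ends are fixed, an axial force P builds up, equal in every segment, with P · Σ Lᵢ/(AᵢEᵢ) = δ_free.
Σ Lᵢ/(AᵢEᵢ) = 370/(1075×114×10³) + 875/(950×120×10³) + 825/(2450×107×10³) = 1.384×10⁻⁵ mm/N.
Hence P = δ_free / Σ(L/AE) = 0.5798/1.384×10⁻⁵ = 41.89 kN (tensile).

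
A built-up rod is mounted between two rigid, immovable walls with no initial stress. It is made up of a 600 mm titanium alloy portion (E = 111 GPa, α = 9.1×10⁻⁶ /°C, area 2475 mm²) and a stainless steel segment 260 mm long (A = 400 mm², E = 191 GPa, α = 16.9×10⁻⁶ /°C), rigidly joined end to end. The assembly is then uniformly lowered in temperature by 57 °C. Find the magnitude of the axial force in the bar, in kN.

P ≈ 101 kN (tensile)

If the supports were absent, the total length change would be Σ αᵢΔT Lᵢ = 9.1×10⁻⁶×57×600 + 16.9×10⁻⁶×57×260 = 0.5617 mm.
The rigid supports impose zero overall length change; the single axial force P common to all segments must satisfy P Σ Lᵢ/(AᵢEᵢ) = δ_free.
The series flexibility is Σ Lᵢ/(AᵢEᵢ) = 600/(2475×111×10³) + 260/(400×191×10³) = 5.587×10⁻⁶ mm/N.
P = 0.5617 / 5.587×10⁻⁶ = 100500 N = 100.5 kN, tensile.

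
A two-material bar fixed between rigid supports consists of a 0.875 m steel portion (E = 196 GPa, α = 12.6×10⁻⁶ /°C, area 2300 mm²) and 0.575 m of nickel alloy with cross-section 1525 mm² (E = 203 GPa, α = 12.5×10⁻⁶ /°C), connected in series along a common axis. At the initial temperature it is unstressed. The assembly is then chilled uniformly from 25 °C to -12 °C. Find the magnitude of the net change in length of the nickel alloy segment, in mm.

With the walls removed the bar would change length by δ_free = Σ αᵢΔT Lᵢ = 12.6×10⁻⁶×37×875 + 12.5×10⁻⁶×37×575 = 0.6739 mm.
The rigid supports impose zero overall length change; the single axial force P common to all segments must satisfy P Σ Lᵢ/(AᵢEᵢ) = δ_free.
The series flexibility is Σ Lᵢ/(AᵢEᵢ) = 875/(2300×196×10³) + 575/(1525×203×10³) = 3.798×10⁻⁶ mm/N.
Hence P = δ_free / Σ(L/AE) = 0.6739/3.798×10⁻⁶ = 177.4 kN (tensile).
For the nickel alloy segment, free thermal change = 12.5×10⁻⁶×37×575 = 0.2659 mm and elastic change from P = 177400×575/(1525×203×10³) = 0.3295 mm; these oppose, so the net change is 0.0636 mm (segment lengthens).

|ΔL| ≈ 0.0636 mm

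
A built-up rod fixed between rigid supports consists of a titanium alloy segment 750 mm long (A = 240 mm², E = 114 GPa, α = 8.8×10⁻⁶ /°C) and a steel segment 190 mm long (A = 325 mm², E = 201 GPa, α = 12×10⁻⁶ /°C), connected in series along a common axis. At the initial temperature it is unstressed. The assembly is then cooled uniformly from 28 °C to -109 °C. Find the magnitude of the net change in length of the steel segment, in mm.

If the supports were absent, the total length change would be Σ αᵢΔT Lᵢ = 8.8×10⁻⁶×137×750 + 12×10⁻⁶×137×190 = 1.217 mm.
The walls prevent any net length change, so an axial force P (same in every segment) develops. Compatibility: P · Σ Lᵢ/(AᵢEᵢ) = δ_free.
Σ Lᵢ/(AᵢEᵢ) = 750/(240×114×10³) + 190/(325×201×10³) = 3.032×10⁻⁵ mm/N.
Hence P = δ_free / Σ(L/AE) = 1.217/3.032×10⁻⁵ = 40.12 kN (tensile).
For the steel segment, free thermal change = 12×10⁻⁶×137×190 = 0.3124 mm and elastic change from P = 40120×190/(325×201×10³) = 0.1167 mm; these oppose, so the net change is 0.196 mm (segment shortens).

|ΔL| ≈ 0.196 mm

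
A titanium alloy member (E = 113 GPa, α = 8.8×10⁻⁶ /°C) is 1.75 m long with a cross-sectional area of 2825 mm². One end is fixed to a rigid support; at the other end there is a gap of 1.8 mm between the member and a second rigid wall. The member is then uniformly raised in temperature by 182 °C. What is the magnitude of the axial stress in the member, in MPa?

If the wall were absent the member would grow by αΔT L = 8.8×10⁻⁶ × 182 × 1750 = 2.803 mm.
The gap closes (δ_free > 1.8 mm) and the wall then resists a further 2.803 − 1.8 = 1.003 mm of expansion.
So σ = E(δ_free − g)/L = 113×10³ × 1.003/1750 = 64.75 MPa.

σ ≈ 64.8 MPa (compressive)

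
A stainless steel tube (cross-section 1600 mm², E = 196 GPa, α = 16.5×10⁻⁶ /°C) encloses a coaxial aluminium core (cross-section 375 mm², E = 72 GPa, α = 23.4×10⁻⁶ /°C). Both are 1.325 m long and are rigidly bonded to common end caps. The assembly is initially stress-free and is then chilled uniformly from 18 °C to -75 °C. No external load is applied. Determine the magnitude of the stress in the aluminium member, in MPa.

Both members must finish at the same length. With the larger α, the aluminium tends to over-contract; the plates restrain it, putting the aluminium in tension and the stainless steel in compression. With no external load the two internal forces are equal and opposite, magnitude P.
Compatibility of the two members (thermal + elastic change equal): (α₁ − α₂)ΔT = P·[1/(A₁E₁) + 1/(A₂E₂)].
|α₁ − α₂|·ΔT = 6.9×10⁻⁶ × 93 = 0.0006417.
1/(A₁E₁) + 1/(A₂E₂) = 1/(1600×196×10³) + 1/(375×72×10³) = 4.023×10⁻⁸ N⁻¹.
P = 0.0006417 / 4.023×10⁻⁸ = 15950 N = 15.95 kN.
σ_{aluminium} = P/A₂ = 15950/375 = 42.54 MPa, tensile.

σ ≈ 42.5 MPa (tensile)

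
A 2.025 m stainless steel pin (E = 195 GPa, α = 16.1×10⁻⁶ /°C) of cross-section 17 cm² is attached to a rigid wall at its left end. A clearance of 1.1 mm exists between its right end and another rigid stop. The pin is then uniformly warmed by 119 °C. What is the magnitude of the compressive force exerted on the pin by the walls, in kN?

P ≈ 455 kN

Free thermal elongation = αΔT L = 16.1×10⁻⁶ × 119 × 2025 = 3.88 mm.
The gap closes (δ_free > 1.1 mm) and the wall then resists a further 3.88 − 1.1 = 2.78 mm of expansion.
Compatibility: PL/(AE) = 2.78 mm, so σ = P/A = E × (2.78/2025) = 267.7 MPa.
P = σA = 267.7 × 1700 = 455 kN.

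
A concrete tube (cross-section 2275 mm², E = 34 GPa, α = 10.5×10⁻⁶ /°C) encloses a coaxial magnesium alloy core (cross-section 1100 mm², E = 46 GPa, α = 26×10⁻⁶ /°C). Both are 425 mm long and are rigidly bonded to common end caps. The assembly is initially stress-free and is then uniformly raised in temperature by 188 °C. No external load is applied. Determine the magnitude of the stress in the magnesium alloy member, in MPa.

σ ≈ 81 MPa (compressive)

The magnesium alloy has the larger α, so on heating it would change length more than the concrete if both were free. The rigid plates force a common final length, so the magnesium alloy is put into compression and the concrete into tension, with equal and opposite forces P (no external load).
Setting the final lengths equal and cancelling L: (α₁ − α₂)ΔT = P/(A₁E₁) + P/(A₂E₂).
|α₁ − α₂|·ΔT = 15.5×10⁻⁶ × 188 = 0.002914.
1/(A₁E₁) + 1/(A₂E₂) = 1/(2275×34×10³) + 1/(1100×46×10³) = 3.269×10⁻⁸ N⁻¹.
P = 0.002914 / 3.269×10⁻⁸ = 89140 N = 89.14 kN.
σ_{magnesium alloy} = P/A₂ = 89140/1100 = 81.03 MPa, compressive.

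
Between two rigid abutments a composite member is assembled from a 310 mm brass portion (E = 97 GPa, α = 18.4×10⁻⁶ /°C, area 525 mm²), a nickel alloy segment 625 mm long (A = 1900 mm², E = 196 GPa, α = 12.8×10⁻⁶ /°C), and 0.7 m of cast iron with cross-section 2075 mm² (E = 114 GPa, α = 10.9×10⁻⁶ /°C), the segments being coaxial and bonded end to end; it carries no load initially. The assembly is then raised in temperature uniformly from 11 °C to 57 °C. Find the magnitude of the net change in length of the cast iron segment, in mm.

|ΔL| ≈ 0.0802 mm

If the supports were absent, the total length change would be Σ αᵢΔT Lᵢ = 18.4×10⁻⁶×46×310 + 12.8×10⁻⁶×46×625 + 10.9×10⁻⁶×46×700 = 0.9814 mm.
The walls prevent any net length change, so an axial force P (same in every segment) develops. Compatibility: P · Σ Lᵢ/(AᵢEᵢ) = δ_free.
The series flexibility is Σ Lᵢ/(AᵢEᵢ) = 310/(525×97×10³) + 625/(1900×196×10³) + 700/(2075×114×10³) = 1.072×10⁻⁵ mm/N.
So P = 0.9814 / 1.072×10⁻⁵ = 91.5 kN, compressive.
For the cast iron segment, free thermal change = 10.9×10⁻⁶×46×700 = 0.351 mm and elastic change from P = 91500×700/(2075×114×10³) = 0.2708 mm; these oppose, so the net change is 0.0802 mm (segment lengthens).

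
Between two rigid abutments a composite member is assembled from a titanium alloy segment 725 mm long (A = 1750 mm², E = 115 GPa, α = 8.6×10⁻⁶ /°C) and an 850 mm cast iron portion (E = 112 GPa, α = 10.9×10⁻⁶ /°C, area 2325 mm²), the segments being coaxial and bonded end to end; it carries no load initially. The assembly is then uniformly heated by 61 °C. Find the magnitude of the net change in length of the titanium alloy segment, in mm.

|ΔL| ≈ 0.116 mm

Free thermal expansion of the whole bar: Σ αᵢΔT Lᵢ = 8.6×10⁻⁶×61×725 + 10.9×10⁻⁶×61×850 = 0.9455 mm.
The rigid supports impose zero overall length change; the single axial force P common to all segments must satisfy P Σ Lᵢ/(AᵢEᵢ) = δ_free.
Σ Lᵢ/(AᵢEᵢ) = 725/(1750×115×10³) + 850/(2325×112×10³) = 6.867×10⁻⁶ mm/N.
Hence P = δ_free / Σ(L/AE) = 0.9455/6.867×10⁻⁶ = 137.7 kN (compressive).
For the titanium alloy segment, free thermal change = 8.6×10⁻⁶×61×725 = 0.3803 mm and elastic change from P = 137700×725/(1750×115×10³) = 0.496 mm; these oppose, so the net change is 0.116 mm (segment shortens).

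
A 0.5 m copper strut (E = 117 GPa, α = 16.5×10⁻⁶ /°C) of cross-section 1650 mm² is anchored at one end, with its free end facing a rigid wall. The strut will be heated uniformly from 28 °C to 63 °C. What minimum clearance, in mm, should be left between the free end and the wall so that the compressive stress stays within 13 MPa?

g ≈ 0.233 mm

Free expansion if unrestrained: δ_free = αΔT L = 16.5×10⁻⁶ × 35 × 500 = 0.2887 mm.
A stress of 13 MPa corresponds to the wall pushing the strut back by σL/E = 13×500/(117×10³) = 0.05556 mm.
The gap must absorb the remainder: g_min = 0.2887 − 0.05556 = 0.2332 mm.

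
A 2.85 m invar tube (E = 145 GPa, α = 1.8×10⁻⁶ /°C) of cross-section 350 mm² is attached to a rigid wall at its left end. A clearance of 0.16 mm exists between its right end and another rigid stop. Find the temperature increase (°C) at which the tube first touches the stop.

ΔT ≈ 31.2 °C

Contact occurs when the free expansion equals the gap: αΔT L = 0.16 mm.
ΔT = 0.16 / (1.8×10⁻⁶ × 2850) = 31.19 °C.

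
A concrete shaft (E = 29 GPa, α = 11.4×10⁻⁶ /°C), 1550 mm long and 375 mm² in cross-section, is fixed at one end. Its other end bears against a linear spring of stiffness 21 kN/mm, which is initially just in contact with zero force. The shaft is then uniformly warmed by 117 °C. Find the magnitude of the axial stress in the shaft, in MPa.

σ ≈ 29 MPa (compressive)

If the spring were absent the shaft would lengthen by αΔT L = 11.4×10⁻⁶ × 117 × 1550 = 2.067 mm.
With a force P in the spring, the elastic change of the shaft is PL/(AE) and that of the spring is P/k; compatibility requires their sum to equal δ_free.
So P = δ_free / [L/(AE) + 1/k] = 2.067 / [ 1550/(375×29×10³) + 1/(21×10³) ].
P = 2.067 / 0.0001901 = 10870 N.
σ = P/A = 10870/375 = 28.99 MPa.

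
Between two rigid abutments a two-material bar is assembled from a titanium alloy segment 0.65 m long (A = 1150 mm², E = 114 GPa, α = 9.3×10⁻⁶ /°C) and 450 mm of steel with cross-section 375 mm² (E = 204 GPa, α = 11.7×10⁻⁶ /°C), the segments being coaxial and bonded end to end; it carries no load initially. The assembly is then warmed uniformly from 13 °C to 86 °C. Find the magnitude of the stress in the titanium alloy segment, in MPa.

With the walls removed the bar would change length by δ_free = Σ αᵢΔT Lᵢ = 9.3×10⁻⁶×73×650 + 11.7×10⁻⁶×73×450 = 0.8256 mm.
The walls prevent any net length change, so an axial force P (same in every segment) develops. Compatibility: P · Σ Lᵢ/(AᵢEᵢ) = δ_free.
Σ Lᵢ/(AᵢEᵢ) = 650/(1150×114×10³) + 450/(375×204×10³) = 1.084×10⁻⁵ mm/N.
Hence P = δ_free / Σ(L/AE) = 0.8256/1.084×10⁻⁵ = 76.16 kN (compressive).
σ_{titanium alloy} = P / A = 76160 / 1150 = 66.23 MPa.

σ ≈ 66.2 MPa (compressive)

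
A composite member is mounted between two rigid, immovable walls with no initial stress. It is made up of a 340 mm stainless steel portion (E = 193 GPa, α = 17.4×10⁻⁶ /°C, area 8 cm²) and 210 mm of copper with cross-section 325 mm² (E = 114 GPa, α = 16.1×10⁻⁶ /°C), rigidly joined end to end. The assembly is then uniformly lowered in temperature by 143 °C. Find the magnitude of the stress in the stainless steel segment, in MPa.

σ ≈ 211 MPa (tensile)

If the supports were absent, the total length change would be Σ αᵢΔT Lᵢ = 17.4×10⁻⁶×143×340 + 16.1×10⁻⁶×143×210 = 1.329 mm.
The walls prevent any net length change, so an axial force P (same in every segment) develops. Compatibility: P · Σ Lᵢ/(AᵢEᵢ) = δ_free.
The series flexibility is Σ Lᵢ/(AᵢEᵢ) = 340/(800×193×10³) + 210/(325×114×10³) = 7.87×10⁻⁶ mm/N.
So P = 1.329 / 7.87×10⁻⁶ = 168.9 kN, tensile.
σ_{stainless steel} = P / A = 168900 / 800 = 211.2 MPa.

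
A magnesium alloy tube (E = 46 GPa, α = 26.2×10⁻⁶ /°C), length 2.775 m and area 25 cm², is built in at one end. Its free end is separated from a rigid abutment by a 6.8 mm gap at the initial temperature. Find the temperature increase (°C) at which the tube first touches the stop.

The gap closes when αΔT L = 6.8 mm, since the tube is still unstressed at that instant.
ΔT = 6.8 / (26.2×10⁻⁶ × 2775) = 93.53 °C.

ΔT ≈ 93.5 °C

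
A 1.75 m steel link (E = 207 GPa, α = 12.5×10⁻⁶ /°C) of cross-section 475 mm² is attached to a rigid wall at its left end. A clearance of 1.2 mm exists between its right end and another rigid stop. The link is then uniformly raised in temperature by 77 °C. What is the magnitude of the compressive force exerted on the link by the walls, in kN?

If the wall were absent the link would grow by αΔT L = 12.5×10⁻⁶ × 77 × 1750 = 1.684 mm.
This exceeds the 1.2 mm gap, so the wall pushes back. The portion of expansion that must be recovered elastically is δ_free − gap = 1.684 − 1.2 = 0.4844 mm.
Compatibility: PL/(AE) = 0.4844 mm, so σ = P/A = E × (0.4844/1750) = 57.29 MPa.
Force on the wall = σA = 57.29 × 475 mm² = 27.21 kN.

P ≈ 27.2 kN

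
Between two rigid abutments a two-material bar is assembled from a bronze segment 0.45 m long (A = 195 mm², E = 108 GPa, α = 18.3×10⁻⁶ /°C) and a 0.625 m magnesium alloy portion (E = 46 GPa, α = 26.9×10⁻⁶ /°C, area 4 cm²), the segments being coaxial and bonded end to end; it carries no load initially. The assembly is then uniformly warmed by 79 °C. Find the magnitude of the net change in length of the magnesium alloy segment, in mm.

If the supports were absent, the total length change would be Σ αᵢΔT Lᵢ = 18.3×10⁻⁶×79×450 + 26.9×10⁻⁶×79×625 = 1.979 mm.
The walls prevent any net length change, so an axial force P (same in every segment) develops. Compatibility: P · Σ Lᵢ/(AᵢEᵢ) = δ_free.
The series flexibility is Σ Lᵢ/(AᵢEᵢ) = 450/(195×108×10³) + 625/(400×46×10³) = 5.533×10⁻⁵ mm/N.
Hence P = δ_free / Σ(L/AE) = 1.979/5.533×10⁻⁵ = 35.76 kN (compressive).
For the magnesium alloy segment, free thermal change = 26.9×10⁻⁶×79×625 = 1.328 mm and elastic change from P = 35760×625/(400×46×10³) = 1.215 mm; these oppose, so the net change is 0.114 mm (segment lengthens).

|ΔL| ≈ 0.114 mm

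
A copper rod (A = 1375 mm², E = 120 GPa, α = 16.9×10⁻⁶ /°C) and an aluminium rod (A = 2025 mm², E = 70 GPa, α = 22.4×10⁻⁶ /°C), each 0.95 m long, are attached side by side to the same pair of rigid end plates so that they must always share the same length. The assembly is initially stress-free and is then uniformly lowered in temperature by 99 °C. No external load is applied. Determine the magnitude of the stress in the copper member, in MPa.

σ ≈ 30.2 MPa (compressive)

Equilibrium of a rigid end plate with no external load gives equal and opposite internal forces ±P in the two members. Since α_{aluminium} > α_{copper}, cooling drives the aluminium into tension and the copper into compression.
Equating the net (thermal + elastic) strains gives |α₁ − α₂|·ΔT = P·[1/(A₁E₁) + 1/(A₂E₂)].
|α₁ − α₂|·ΔT = 5.5×10⁻⁶ × 99 = 0.0005445.
1/(A₁E₁) + 1/(A₂E₂) = 1/(1375×120×10³) + 1/(2025×70×10³) = 1.312×10⁻⁸ N⁻¹.
So P = 0.0005445 / 1.312×10⁻⁸ = 41.52 kN.
σ_{copper} = P/A₁ = 41520/1375 = 30.19 MPa, compressive.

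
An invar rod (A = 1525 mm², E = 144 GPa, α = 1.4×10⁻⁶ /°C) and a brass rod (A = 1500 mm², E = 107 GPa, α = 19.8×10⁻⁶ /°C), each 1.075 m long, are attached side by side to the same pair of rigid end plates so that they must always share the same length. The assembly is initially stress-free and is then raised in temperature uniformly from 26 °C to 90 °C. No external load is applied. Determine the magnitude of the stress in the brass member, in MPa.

Equilibrium of a rigid end plate with no external load gives equal and opposite internal forces ±P in the two members. Since α_{brass} > α_{invar}, heating drives the brass into compression and the invar into tension.
Setting the final lengths equal and cancelling L: (α₁ − α₂)ΔT = P/(A₁E₁) + P/(A₂E₂).
|α₁ − α₂|·ΔT = 18.4×10⁻⁶ × 64 = 0.001178.
1/(A₁E₁) + 1/(A₂E₂) = 1/(1525×144×10³) + 1/(1500×107×10³) = 1.078×10⁻⁸ N⁻¹.
So P = 0.001178 / 1.078×10⁻⁸ = 109.2 kN.
σ_{brass} = P/A₂ = 109200/1500 = 72.8 MPa, compressive.

σ ≈ 72.8 MPa (compressive)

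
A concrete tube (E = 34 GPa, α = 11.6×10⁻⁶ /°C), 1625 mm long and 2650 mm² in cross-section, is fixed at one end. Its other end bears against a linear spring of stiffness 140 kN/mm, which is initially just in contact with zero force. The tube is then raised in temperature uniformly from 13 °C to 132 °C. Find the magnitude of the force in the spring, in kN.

P ≈ 89.1 kN

The unrestrained thermal change is αΔT L = 11.6×10⁻⁶ × 119 × 1625 = 2.243 mm.
Let P be the compressive force at the spring. The tube shortens elastically by PL/(AE) and the spring compresses by P/k; together these equal δ_free.
So P = δ_free / [L/(AE) + 1/k] = 2.243 / [ 1625/(2650×34×10³) + 1/(140×10³) ].
P = 2.243 / 2.518×10⁻⁵ = 89090 N.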